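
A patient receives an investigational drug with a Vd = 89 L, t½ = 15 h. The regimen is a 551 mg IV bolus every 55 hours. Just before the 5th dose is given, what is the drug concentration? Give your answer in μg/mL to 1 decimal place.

0.5 μg/mL

f = (1/2)^(τ/t½) = (1/2)^(55/15) ≈ 0.0787.
C₀ = D/Vd = 551/89 ≈ 6.191 μg/mL.
Before the 5th dose, 4 doses have been given. Superposition: Cmin = C₀·(f + f² + … + f^4).
≈ 6.191 × (0.0787 + 0.0062 + 0.0005 + 0.0000) ≈ 6.191 × 0.0854 ≈ 0.529 μg/mL.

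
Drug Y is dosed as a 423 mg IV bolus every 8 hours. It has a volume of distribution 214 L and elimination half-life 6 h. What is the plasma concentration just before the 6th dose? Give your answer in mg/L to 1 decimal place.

1.3 mg/L

f = (1/2)^(τ/t½) = (1/2)^(8/6) ≈ 0.3969.
C₀ = D/Vd = 423/214 ≈ 1.977 mg/L.
Before the 6th dose, 5 doses have been given. Superposition: Cmin = C₀·(f + f² + … + f^5).
≈ 1.977 × (0.3969 + 0.1575 + 0.0625 + 0.0248 + 0.0098) ≈ 1.977 × 0.6515 ≈ 1.288 mg/L.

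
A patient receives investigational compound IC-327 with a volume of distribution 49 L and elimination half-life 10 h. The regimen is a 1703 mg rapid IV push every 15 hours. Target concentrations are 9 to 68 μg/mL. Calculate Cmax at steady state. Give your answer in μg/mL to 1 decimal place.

53.8 μg/mL

k = ln2/t½ = ln2/10 ≈ 0.069315 h⁻¹; fraction remaining f = e^(−kτ) = e^(−0.069315×15) ≈ 0.3536.
Accumulation ratio R = 1/(1 − f) ≈ 1/0.6464 ≈ 1.5470.
Single-dose peak C₀ = D/Vd = 1703/49 ≈ 34.755 μg/mL.
Steady-state peak Cmax,ss = C₀·R ≈ 34.755 × 1.5470 ≈ 53.766 μg/mL.
Peak 53.8 μg/mL vs MTC 68 μg/mL: below toxic threshold.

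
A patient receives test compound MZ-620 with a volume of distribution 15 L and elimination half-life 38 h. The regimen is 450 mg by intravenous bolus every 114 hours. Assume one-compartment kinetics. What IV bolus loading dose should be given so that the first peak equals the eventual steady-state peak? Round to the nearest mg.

f = (1/2)^(114/38) ≈ 0.125000; accumulation ratio R = 1/(1−f) ≈ 1.14286.
Loading dose to hit Cmax,ss on first dose: D_load = D_maint·R ≈ 450 × 1.14286 ≈ 514.29 mg.

514 mg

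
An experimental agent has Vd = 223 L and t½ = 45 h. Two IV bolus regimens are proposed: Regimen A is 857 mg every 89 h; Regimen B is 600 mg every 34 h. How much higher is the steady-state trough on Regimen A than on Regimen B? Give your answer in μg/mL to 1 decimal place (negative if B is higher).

Regimen A: f = (1/2)^(89/45) ≈ 0.2539; Cmin,ss = (857/223)·f/(1−f) ≈ 1.308 μg/mL.
Regimen B: f = (1/2)^(34/45) ≈ 0.5923; Cmin,ss = (600/223)·f/(1−f) ≈ 3.909 μg/mL.
Difference ≈ 1.308 − 3.909 ≈ -2.601 μg/mL.

-2.6 μg/mL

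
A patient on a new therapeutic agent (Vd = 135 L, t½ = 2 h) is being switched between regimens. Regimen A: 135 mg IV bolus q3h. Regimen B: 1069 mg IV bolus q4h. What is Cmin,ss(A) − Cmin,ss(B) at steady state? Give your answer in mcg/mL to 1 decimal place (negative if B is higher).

-2.1 mcg/mL

Regimen A: f = (1/2)^(3/2) ≈ 0.3536; Cmin,ss = (135/135)·f/(1−f) ≈ 0.547 mcg/mL.
Regimen B: f = (1/2)^(4/2) ≈ 0.2500; Cmin,ss = (1069/135)·f/(1−f) ≈ 2.640 mcg/mL.
Difference ≈ 0.547 − 2.640 ≈ -2.093 mcg/mL.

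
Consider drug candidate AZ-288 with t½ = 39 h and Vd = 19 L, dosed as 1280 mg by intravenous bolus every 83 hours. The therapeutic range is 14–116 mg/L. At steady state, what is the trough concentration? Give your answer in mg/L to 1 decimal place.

20.0 mg/L

Over one 83-h interval, 83/39 ≈ 2.1282 half-lives elapse, leaving f ≈ 0.2287 of each dose.
Each bolus raises the concentration by D/Vd = 1280/19 ≈ 67.368 mg/L.
Steady-state trough Cmin,ss = C₀·f/(1−f) ≈ 67.368 × 0.2287/0.7713 ≈ 19.975 mg/L.
Trough 20.0 mg/L vs MEC 14 mg/L: adequate.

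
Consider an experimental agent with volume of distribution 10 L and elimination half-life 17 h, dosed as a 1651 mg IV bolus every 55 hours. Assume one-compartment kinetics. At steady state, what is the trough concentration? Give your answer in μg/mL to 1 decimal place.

τ/t½ = 55/17 ≈ 3.2353, so fraction remaining f = (1/2)^(55/17) ≈ 0.1062.
At steady state, accumulation factor R = 1/(1 − e^(−kτ)) ≈ 1.1188.
Single-dose peak C₀ = D/Vd = 1651/10 ≈ 165.100 μg/mL.
Steady-state peak Cmax,ss = C₀·R ≈ 165.100 × 1.1188 ≈ 184.714 μg/mL.
Steady-state trough Cmin,ss = Cmax,ss·f ≈ 184.714 × 0.1062 ≈ 19.617 μg/mL.

19.6 μg/mL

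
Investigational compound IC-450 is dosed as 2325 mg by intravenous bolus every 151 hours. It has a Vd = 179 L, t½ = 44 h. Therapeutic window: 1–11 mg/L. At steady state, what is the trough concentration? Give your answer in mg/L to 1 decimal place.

Over one 151-h interval, 151/44 ≈ 3.4318 half-lives elapse, leaving f ≈ 0.0927 of each dose.
Each bolus raises the concentration by D/Vd = 2325/179 ≈ 12.989 mg/L.
Steady-state trough Cmin,ss = C₀·f/(1−f) ≈ 12.989 × 0.0927/0.9073 ≈ 1.327 mg/L.
Trough 1.3 mg/L vs MEC 1 mg/L: adequate.

1.3 mg/L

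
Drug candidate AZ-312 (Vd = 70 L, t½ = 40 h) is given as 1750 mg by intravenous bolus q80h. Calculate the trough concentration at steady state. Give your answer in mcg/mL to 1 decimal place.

8.3 mcg/mL

The dosing interval is 2 half-lives, so f = 2^(−2) = 0.25.
At steady state, R = 1/(1 − 0.25) = 4/3.
Single-dose peak C₀ = D/Vd = 1750/70 = 25 mcg/mL.
Steady-state peak Cmax,ss = C₀·R = 25 × 4/3 ≈ 33.333 mcg/mL.
Steady-state trough Cmin,ss = Cmax,ss·f ≈ 33.333 × 0.25 ≈ 8.333 mcg/mL.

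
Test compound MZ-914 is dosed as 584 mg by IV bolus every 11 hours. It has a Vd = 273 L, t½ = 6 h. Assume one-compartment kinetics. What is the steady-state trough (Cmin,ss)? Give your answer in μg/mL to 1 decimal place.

0.8 μg/mL

τ/t½ = 11/6 ≈ 1.8333, so fraction remaining f = (1/2)^(11/6) ≈ 0.2806.
Each bolus raises the concentration by D/Vd = 584/273 ≈ 2.139 μg/mL.
Steady-state trough Cmin,ss = C₀·f/(1−f) ≈ 2.139 × 0.2806/0.7194 ≈ 0.834 μg/mL.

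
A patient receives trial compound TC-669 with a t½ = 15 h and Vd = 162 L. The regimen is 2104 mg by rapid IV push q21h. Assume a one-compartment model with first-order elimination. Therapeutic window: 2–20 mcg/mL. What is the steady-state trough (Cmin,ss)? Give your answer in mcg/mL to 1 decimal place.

7.9 mcg/mL

Over one 21-h interval, 21/15 ≈ 1.4 half-lives elapse, leaving f ≈ 0.3789 of each dose.
Each bolus raises the concentration by D/Vd = 2104/162 ≈ 12.988 mcg/mL.
Steady-state trough Cmin,ss = C₀·f/(1−f) ≈ 12.988 × 0.3789/0.6211 ≈ 7.923 mcg/mL.
Trough 7.9 mcg/mL vs MEC 2 mcg/mL: adequate.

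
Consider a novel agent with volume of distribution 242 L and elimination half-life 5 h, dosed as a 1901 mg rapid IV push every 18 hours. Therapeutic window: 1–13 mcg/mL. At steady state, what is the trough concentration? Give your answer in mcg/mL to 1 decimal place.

0.7 mcg/mL

k = ln2/t½ = ln2/5 ≈ 0.138629 h⁻¹; fraction remaining f = e^(−kτ) = e^(−0.138629×18) ≈ 0.0825.
At steady state, accumulation factor R = 1/(1 − e^(−kτ)) ≈ 1.0899.
Single-dose peak C₀ = D/Vd = 1901/242 ≈ 7.855 mcg/mL.
Cmax,ss = C₀/(1 − f) ≈ 7.855/0.9175 ≈ 8.561 mcg/mL.
One interval later, Cmin,ss = Cmax,ss·e^(−kτ) ≈ 8.561 × 0.0825 ≈ 0.706 mcg/mL.
Trough 0.7 mcg/mL vs MEC 1 mcg/mL: subtherapeutic.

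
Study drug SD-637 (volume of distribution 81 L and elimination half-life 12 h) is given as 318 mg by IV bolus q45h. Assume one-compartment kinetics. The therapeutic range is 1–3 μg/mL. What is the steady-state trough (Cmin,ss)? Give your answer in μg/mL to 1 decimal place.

k = ln2/t½ = ln2/12 ≈ 0.057762 h⁻¹; fraction remaining f = e^(−kτ) = e^(−0.057762×45) ≈ 0.0743.
At steady state, accumulation factor R = 1/(1 − e^(−kτ)) ≈ 1.0803.
Single-dose peak C₀ = D/Vd = 318/81 ≈ 3.926 μg/mL.
Steady-state peak Cmax,ss = C₀·R ≈ 3.926 × 1.0803 ≈ 4.241 μg/mL.
One interval later, Cmin,ss = Cmax,ss·e^(−kτ) ≈ 4.241 × 0.0743 ≈ 0.315 μg/mL.
Trough 0.3 μg/mL vs MEC 1 μg/mL: subtherapeutic.

0.3 μg/mL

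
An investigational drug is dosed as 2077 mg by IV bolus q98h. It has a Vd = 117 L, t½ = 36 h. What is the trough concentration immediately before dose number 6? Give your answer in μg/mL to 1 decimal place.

3.2 μg/mL

f = (1/2)^(τ/t½) = (1/2)^(98/36) ≈ 0.1515.
C₀ = D/Vd = 2077/117 ≈ 17.752 μg/mL.
Before the 6th dose, 5 doses have been given. Superposition: Cmin = C₀·(f + f² + … + f^5).
≈ 17.752 × (0.1515 + 0.0230 + 0.0035 + 0.0005 + 0.0001) ≈ 17.752 × 0.1786 ≈ 3.171 μg/mL.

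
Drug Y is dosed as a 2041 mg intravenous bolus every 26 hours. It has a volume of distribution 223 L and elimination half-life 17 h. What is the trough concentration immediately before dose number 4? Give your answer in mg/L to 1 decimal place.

4.6 mg/L

f = (1/2)^(τ/t½) = (1/2)^(26/17) ≈ 0.3464.
C₀ = D/Vd = 2041/223 ≈ 9.152 mg/L.
Before the 4th dose, 3 doses have been given. Superposition: Cmin = C₀·(f + f² + … + f^3).
≈ 9.152 × (0.3464 + 0.1200 + 0.0416) ≈ 9.152 × 0.5080 ≈ 4.649 mg/L.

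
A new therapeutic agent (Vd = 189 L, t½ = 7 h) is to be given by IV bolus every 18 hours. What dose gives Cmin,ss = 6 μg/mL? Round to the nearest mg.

τ/t½ = 18/7 ≈ 2.5714, so f = (1/2)^(18/7) ≈ 0.168238.
Cmin,ss = (D/Vd)·f/(1−f), so D = Cmin,ss·Vd·(1−f)/f.
D = 6 × 189 × (1−f)/f ≈ 6 × 189 × 4.94396 ≈ 5606.45 mg.

5606 mg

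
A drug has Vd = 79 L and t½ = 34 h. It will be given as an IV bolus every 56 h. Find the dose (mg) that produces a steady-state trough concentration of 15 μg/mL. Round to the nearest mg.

2526 mg

τ/t½ = 56/34 ≈ 1.6471, so f = (1/2)^(56/34) ≈ 0.319290.
Cmin,ss = (D/Vd)·f/(1−f), so D = Cmin,ss·Vd·(1−f)/f.
D = 15 × 79 × (1−f)/f ≈ 15 × 79 × 2.13195 ≈ 2526.36 mg.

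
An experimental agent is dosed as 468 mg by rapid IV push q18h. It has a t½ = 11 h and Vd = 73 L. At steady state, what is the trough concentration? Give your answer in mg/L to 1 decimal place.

τ/t½ = 18/11 ≈ 1.6364, so fraction remaining f = (1/2)^(18/11) ≈ 0.3217.
Each bolus raises the concentration by D/Vd = 468/73 ≈ 6.411 mg/L.
Steady-state trough Cmin,ss = C₀·f/(1−f) ≈ 6.411 × 0.3217/0.6783 ≈ 3.041 mg/L.

3.0 mg/L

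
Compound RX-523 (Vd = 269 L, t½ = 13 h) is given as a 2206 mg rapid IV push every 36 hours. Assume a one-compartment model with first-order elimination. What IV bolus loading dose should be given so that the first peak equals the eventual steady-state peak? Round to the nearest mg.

2585 mg

f = (1/2)^(36/13) ≈ 0.146683; accumulation ratio R = 1/(1−f) ≈ 1.17190.
Loading dose to hit Cmax,ss on first dose: D_load = D_maint·R ≈ 2206 × 1.17190 ≈ 2585.21 mg.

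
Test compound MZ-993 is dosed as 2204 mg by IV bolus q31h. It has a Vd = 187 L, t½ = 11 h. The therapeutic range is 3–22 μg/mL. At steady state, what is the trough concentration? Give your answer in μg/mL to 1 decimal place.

1.9 μg/mL

τ/t½ = 31/11 ≈ 2.8182, so fraction remaining f = (1/2)^(31/11) ≈ 0.1418.
At steady state, accumulation factor R = 1/(1 − e^(−kτ)) ≈ 1.1652.
Single-dose peak C₀ = D/Vd = 2204/187 ≈ 11.786 μg/mL.
Cmax,ss = C₀/(1 − f) ≈ 11.786/0.8582 ≈ 13.733 μg/mL.
One interval later, Cmin,ss = Cmax,ss·e^(−kτ) ≈ 13.733 × 0.1418 ≈ 1.947 μg/mL.
Trough 1.9 μg/mL vs MEC 3 μg/mL: subtherapeutic.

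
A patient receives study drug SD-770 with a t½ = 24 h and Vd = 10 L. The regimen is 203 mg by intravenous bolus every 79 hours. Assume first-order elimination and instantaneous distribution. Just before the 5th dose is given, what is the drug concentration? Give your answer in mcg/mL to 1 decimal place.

f = (1/2)^(τ/t½) = (1/2)^(79/24) ≈ 0.1021.
C₀ = D/Vd = 203/10 ≈ 20.300 mcg/mL.
Before the 5th dose, 4 doses have been given. Superposition: Cmin = C₀·(f + f² + … + f^4).
≈ 20.300 × (0.1021 + 0.0104 + 0.0011 + 0.0001) ≈ 20.300 × 0.1137 ≈ 2.308 mcg/mL.

2.3 mcg/mL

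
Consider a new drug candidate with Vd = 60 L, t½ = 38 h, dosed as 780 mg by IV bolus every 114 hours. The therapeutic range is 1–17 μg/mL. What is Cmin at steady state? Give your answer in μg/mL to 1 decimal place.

The dosing interval is 3 half-lives, so f = 2^(−3) = 0.125.
At steady state, R = 1/(1 − 0.125) = 8/7.
Single-dose peak C₀ = D/Vd = 780/60 = 13 μg/mL.
Steady-state peak Cmax,ss = C₀·R = 13 × 8/7 ≈ 14.857 μg/mL.
Steady-state trough Cmin,ss = Cmax,ss·f ≈ 14.857 × 0.125 ≈ 1.857 μg/mL.
Trough 1.9 μg/mL vs MEC 1 μg/mL: adequate.

1.9 μg/mL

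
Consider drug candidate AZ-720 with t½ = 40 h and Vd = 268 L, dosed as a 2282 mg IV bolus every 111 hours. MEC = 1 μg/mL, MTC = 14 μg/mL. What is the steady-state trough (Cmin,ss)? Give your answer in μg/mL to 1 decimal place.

Over one 111-h interval, 111/40 ≈ 2.775 half-lives elapse, leaving f ≈ 0.1461 of each dose.
Each bolus raises the concentration by D/Vd = 2282/268 ≈ 8.515 μg/mL.
Steady-state trough Cmin,ss = C₀·f/(1−f) ≈ 8.515 × 0.1461/0.8539 ≈ 1.457 μg/mL.
Trough 1.5 μg/mL vs MEC 1 μg/mL: adequate.

1.5 μg/mL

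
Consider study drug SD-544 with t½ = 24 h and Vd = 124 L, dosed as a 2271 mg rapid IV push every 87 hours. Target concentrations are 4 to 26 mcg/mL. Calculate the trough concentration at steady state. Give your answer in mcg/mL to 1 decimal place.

1.6 mcg/mL

τ/t½ = 87/24 ≈ 3.625, so fraction remaining f = (1/2)^(87/24) ≈ 0.0811.
Accumulation ratio R = 1/(1 − f) ≈ 1/0.9189 ≈ 1.0883.
Each bolus raises the concentration by D/Vd = 2271/124 ≈ 18.315 mcg/mL.
Steady-state peak Cmax,ss = C₀·R ≈ 18.315 × 1.0883 ≈ 19.932 mcg/mL.
One interval later, Cmin,ss = Cmax,ss·e^(−kτ) ≈ 19.932 × 0.0811 ≈ 1.616 mcg/mL.
Trough 1.6 mcg/mL vs MEC 4 mcg/mL: subtherapeutic.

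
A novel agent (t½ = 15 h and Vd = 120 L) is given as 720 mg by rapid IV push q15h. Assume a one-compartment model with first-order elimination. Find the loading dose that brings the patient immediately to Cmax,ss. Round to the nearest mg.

1440 mg

f = (1/2)^(15/15) ≈ 0.500000; accumulation ratio R = 1/(1−f) ≈ 2.00000.
Loading dose to hit Cmax,ss on first dose: D_load = D_maint·R ≈ 720 × 2.00000 ≈ 1440.00 mg.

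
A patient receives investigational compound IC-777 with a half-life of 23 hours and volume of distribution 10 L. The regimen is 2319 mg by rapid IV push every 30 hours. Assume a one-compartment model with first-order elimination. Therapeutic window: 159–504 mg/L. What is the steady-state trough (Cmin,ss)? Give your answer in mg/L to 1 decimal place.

157.8 mg/L

τ/t½ = 30/23 ≈ 1.3043, so fraction remaining f = (1/2)^(30/23) ≈ 0.4049.
Each bolus raises the concentration by D/Vd = 2319/10 ≈ 231.900 mg/L.
Steady-state trough Cmin,ss = C₀·f/(1−f) ≈ 231.900 × 0.4049/0.5951 ≈ 157.782 mg/L.
Trough 157.8 mg/L vs MEC 159 mg/L: subtherapeutic.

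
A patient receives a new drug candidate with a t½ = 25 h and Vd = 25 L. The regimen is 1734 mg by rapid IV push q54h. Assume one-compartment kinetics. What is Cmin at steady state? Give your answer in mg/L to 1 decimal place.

20.0 mg/L

Over one 54-h interval, 54/25 ≈ 2.16 half-lives elapse, leaving f ≈ 0.2238 of each dose.
Accumulation ratio R = 1/(1 − f) ≈ 1/0.7762 ≈ 1.2883.
Each bolus raises the concentration by D/Vd = 1734/25 ≈ 69.360 mg/L.
Cmax,ss = C₀/(1 − f) ≈ 69.360/0.7762 ≈ 89.358 mg/L.
One interval later, Cmin,ss = Cmax,ss·e^(−kτ) ≈ 89.358 × 0.2238 ≈ 19.998 mg/L.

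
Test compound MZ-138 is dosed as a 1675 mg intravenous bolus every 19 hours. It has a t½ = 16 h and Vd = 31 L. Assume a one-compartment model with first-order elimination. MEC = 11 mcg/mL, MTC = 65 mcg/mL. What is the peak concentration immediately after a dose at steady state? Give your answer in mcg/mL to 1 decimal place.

96.3 mcg/mL

k = ln2/t½ = ln2/16 ≈ 0.043322 h⁻¹; fraction remaining f = e^(−kτ) = e^(−0.043322×19) ≈ 0.4391.
Accumulation ratio R = 1/(1 − f) ≈ 1/0.5609 ≈ 1.7828.
Each bolus raises the concentration by D/Vd = 1675/31 ≈ 54.032 mcg/mL.
Steady-state peak Cmax,ss = C₀·R ≈ 54.032 × 1.7828 ≈ 96.328 mcg/mL.
Peak 96.3 mcg/mL vs MTC 65 mcg/mL: exceeds toxic threshold.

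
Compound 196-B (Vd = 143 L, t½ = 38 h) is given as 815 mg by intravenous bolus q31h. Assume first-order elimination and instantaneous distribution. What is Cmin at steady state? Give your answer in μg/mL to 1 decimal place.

7.5 μg/mL

τ/t½ = 31/38 ≈ 0.81579, so fraction remaining f = (1/2)^(31/38) ≈ 0.5681.
Each bolus raises the concentration by D/Vd = 815/143 ≈ 5.699 μg/mL.
Steady-state trough Cmin,ss = C₀·f/(1−f) ≈ 5.699 × 0.5681/0.4319 ≈ 7.496 μg/mL.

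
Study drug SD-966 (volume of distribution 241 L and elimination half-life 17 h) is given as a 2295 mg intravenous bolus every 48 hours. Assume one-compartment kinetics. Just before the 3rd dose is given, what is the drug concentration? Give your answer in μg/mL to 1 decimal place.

f = (1/2)^(τ/t½) = (1/2)^(48/17) ≈ 0.1413.
C₀ = D/Vd = 2295/241 ≈ 9.523 μg/mL.
Before the 3rd dose, 2 doses have been given. Superposition: Cmin = C₀·(f + f²).
≈ 9.523 × (0.1413 + 0.0200) ≈ 9.523 × 0.1613 ≈ 1.536 μg/mL.

1.5 μg/mL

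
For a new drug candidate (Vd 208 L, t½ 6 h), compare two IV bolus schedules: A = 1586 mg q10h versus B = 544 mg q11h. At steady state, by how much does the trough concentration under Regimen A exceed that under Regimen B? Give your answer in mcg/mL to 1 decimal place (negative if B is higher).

Regimen A: f = (1/2)^(10/6) ≈ 0.3150; Cmin,ss = (1586/208)·f/(1−f) ≈ 3.506 mcg/mL.
Regimen B: f = (1/2)^(11/6) ≈ 0.2806; Cmin,ss = (544/208)·f/(1−f) ≈ 1.020 mcg/mL.
Difference ≈ 3.506 − 1.020 ≈ 2.486 mcg/mL.

2.5 mcg/mL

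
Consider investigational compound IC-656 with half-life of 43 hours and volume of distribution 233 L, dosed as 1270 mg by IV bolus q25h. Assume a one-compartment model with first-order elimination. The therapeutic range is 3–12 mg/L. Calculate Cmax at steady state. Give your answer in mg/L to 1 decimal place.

16.4 mg/L

Over one 25-h interval, 25/43 ≈ 0.5814 half-lives elapse, leaving f ≈ 0.6683 of each dose.
At steady state, accumulation factor R = 1/(1 − e^(−kτ)) ≈ 3.0148.
Single-dose peak C₀ = D/Vd = 1270/233 ≈ 5.451 mg/L.
Steady-state peak Cmax,ss = C₀·R ≈ 5.451 × 3.0148 ≈ 16.434 mg/L.
Peak 16.4 mg/L vs MTC 12 mg/L: exceeds toxic threshold.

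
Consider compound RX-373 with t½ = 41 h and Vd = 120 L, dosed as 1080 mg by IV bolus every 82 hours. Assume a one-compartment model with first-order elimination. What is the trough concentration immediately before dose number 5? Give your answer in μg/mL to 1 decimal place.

f = (1/2)^(τ/t½) = (1/2)^(82/41) ≈ 0.2500.
C₀ = D/Vd = 1080/120 ≈ 9.000 μg/mL.
Before the 5th dose, 4 doses have been given. Superposition: Cmin = C₀·(f + f² + … + f^4).
≈ 9.000 × (0.2500 + 0.0625 + 0.0156 + 0.0039) ≈ 9.000 × 0.3320 ≈ 2.988 μg/mL.

3.0 μg/mL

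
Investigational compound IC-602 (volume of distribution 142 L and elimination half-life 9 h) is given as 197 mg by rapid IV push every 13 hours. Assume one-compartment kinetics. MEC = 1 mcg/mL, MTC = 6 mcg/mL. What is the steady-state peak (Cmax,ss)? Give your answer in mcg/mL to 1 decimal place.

τ/t½ = 13/9 ≈ 1.4444, so fraction remaining f = (1/2)^(13/9) ≈ 0.3674.
Accumulation ratio R = 1/(1 − f) ≈ 1/0.6326 ≈ 1.5808.
Single-dose peak C₀ = D/Vd = 197/142 ≈ 1.387 mcg/mL.
Cmax,ss = C₀/(1 − f) ≈ 1.387/0.6326 ≈ 2.193 mcg/mL.
Peak 2.2 mcg/mL vs MTC 6 mcg/mL: below toxic threshold.

2.2 mcg/mL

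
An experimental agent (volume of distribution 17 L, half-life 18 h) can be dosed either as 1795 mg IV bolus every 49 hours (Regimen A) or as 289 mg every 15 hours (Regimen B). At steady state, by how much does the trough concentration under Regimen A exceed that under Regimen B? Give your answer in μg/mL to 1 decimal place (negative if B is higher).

Regimen A: f = (1/2)^(49/18) ≈ 0.1515; Cmin,ss = (1795/17)·f/(1−f) ≈ 18.853 μg/mL.
Regimen B: f = (1/2)^(15/18) ≈ 0.5612; Cmin,ss = (289/17)·f/(1−f) ≈ 21.742 μg/mL.
Difference ≈ 18.853 − 21.742 ≈ -2.889 μg/mL.

-2.9 μg/mL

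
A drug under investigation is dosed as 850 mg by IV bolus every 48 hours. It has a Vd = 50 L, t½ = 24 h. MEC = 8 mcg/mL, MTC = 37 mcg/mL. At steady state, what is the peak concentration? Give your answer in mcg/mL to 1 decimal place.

22.7 mcg/mL

The dosing interval is 2 half-lives, so f = 2^(−2) = 0.25.
At steady state, R = 1/(1 − 0.25) = 4/3.
Single-dose peak C₀ = D/Vd = 850/50 = 17 mcg/mL.
Steady-state peak Cmax,ss = C₀·R = 17 × 4/3 ≈ 22.667 mcg/mL.
Peak 22.7 mcg/mL vs MTC 37 mcg/mL: below toxic threshold.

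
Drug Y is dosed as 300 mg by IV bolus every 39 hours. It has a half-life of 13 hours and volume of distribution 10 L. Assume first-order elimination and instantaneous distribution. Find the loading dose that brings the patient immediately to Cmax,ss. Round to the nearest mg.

f = (1/2)^(39/13) ≈ 0.125000; accumulation ratio R = 1/(1−f) ≈ 1.14286.
Loading dose to hit Cmax,ss on first dose: D_load = D_maint·R ≈ 300 × 1.14286 ≈ 342.86 mg.

343 mg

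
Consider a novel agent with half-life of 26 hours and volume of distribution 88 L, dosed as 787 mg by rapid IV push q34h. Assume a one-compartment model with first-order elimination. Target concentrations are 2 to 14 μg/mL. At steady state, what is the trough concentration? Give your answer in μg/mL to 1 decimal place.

k = ln2/t½ = ln2/26 ≈ 0.026660 h⁻¹; fraction remaining f = e^(−kτ) = e^(−0.026660×34) ≈ 0.4040.
At steady state, accumulation factor R = 1/(1 − e^(−kτ)) ≈ 1.6779.
Each bolus raises the concentration by D/Vd = 787/88 ≈ 8.943 μg/mL.
Cmax,ss = C₀/(1 − f) ≈ 8.943/0.5960 ≈ 15.005 μg/mL.
Steady-state trough Cmin,ss = Cmax,ss·f ≈ 15.005 × 0.4040 ≈ 6.062 μg/mL.
Trough 6.1 μg/mL vs MEC 2 μg/mL: adequate.

6.1 μg/mL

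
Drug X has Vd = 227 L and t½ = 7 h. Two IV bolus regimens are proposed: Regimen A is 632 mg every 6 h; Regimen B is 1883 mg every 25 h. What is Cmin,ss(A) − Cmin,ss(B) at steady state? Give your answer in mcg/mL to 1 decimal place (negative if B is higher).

Regimen A: f = (1/2)^(6/7) ≈ 0.5520; Cmin,ss = (632/227)·f/(1−f) ≈ 3.430 mcg/mL.
Regimen B: f = (1/2)^(25/7) ≈ 0.0841; Cmin,ss = (1883/227)·f/(1−f) ≈ 0.762 mcg/mL.
Difference ≈ 3.430 − 0.762 ≈ 2.668 mcg/mL.

2.7 mcg/mL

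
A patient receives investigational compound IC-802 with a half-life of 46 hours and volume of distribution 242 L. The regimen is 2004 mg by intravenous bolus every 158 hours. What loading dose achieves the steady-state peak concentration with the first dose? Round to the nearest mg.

2208 mg

f = (1/2)^(158/46) ≈ 0.092476; accumulation ratio R = 1/(1−f) ≈ 1.10190.
Loading dose to hit Cmax,ss on first dose: D_load = D_maint·R ≈ 2004 × 1.10190 ≈ 2208.21 mg.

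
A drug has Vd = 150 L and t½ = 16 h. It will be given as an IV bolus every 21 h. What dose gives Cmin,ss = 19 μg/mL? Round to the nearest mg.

τ/t½ = 21/16 ≈ 1.3125, so f = (1/2)^(21/16) ≈ 0.402623.
Cmin,ss = (D/Vd)·f/(1−f), so D = Cmin,ss·Vd·(1−f)/f.
D = 19 × 150 × (1−f)/f ≈ 19 × 150 × 1.48371 ≈ 4228.57 mg.

4229 mg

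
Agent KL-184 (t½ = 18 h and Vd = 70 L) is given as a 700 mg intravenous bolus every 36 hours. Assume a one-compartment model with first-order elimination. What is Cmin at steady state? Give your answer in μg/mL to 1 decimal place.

3.3 μg/mL

τ = 36 h = 2 half-lives, so f = (1/2)^2 = 0.25.
At steady state, R = 1/(1 − 0.25) = 4/3.
Single-dose peak C₀ = D/Vd = 700/70 = 10 μg/mL.
Steady-state peak Cmax,ss = C₀·R = 10 × 4/3 ≈ 13.333 μg/mL.
Steady-state trough Cmin,ss = Cmax,ss·f ≈ 13.333 × 0.25 ≈ 3.333 μg/mL.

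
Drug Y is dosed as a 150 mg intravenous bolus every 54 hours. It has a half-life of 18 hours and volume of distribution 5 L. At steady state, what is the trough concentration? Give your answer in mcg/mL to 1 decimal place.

4.3 mcg/mL

The dosing interval is 3 half-lives, so f = 2^(−3) = 0.125.
Accumulation ratio R = 1/(1 − f) = 1/0.875 = 8/7.
Single-dose peak C₀ = D/Vd = 150/5 = 30 mcg/mL.
Steady-state peak Cmax,ss = C₀·R = 30 × 8/7 ≈ 34.286 mcg/mL.
Steady-state trough Cmin,ss = Cmax,ss·f ≈ 34.286 × 0.125 ≈ 4.286 mcg/mL.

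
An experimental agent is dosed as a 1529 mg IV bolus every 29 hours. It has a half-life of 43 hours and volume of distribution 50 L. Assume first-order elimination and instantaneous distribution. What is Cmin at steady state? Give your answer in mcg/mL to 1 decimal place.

τ/t½ = 29/43 ≈ 0.67442, so fraction remaining f = (1/2)^(29/43) ≈ 0.6266.
Each bolus raises the concentration by D/Vd = 1529/50 ≈ 30.580 mcg/mL.
Steady-state trough Cmin,ss = C₀·f/(1−f) ≈ 30.580 × 0.6266/0.3734 ≈ 51.316 mcg/mL.

51.3 mcg/mL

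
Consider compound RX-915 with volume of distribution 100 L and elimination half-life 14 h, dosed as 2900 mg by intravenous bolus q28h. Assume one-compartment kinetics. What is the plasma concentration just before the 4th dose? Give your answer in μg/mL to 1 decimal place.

9.5 μg/mL

f = (1/2)^(τ/t½) = (1/2)^(28/14) ≈ 0.2500.
C₀ = D/Vd = 2900/100 ≈ 29.000 μg/mL.
Before the 4th dose, 3 doses have been given. Superposition: Cmin = C₀·(f + f² + … + f^3).
≈ 29.000 × (0.2500 + 0.0625 + 0.0156) ≈ 29.000 × 0.3281 ≈ 9.515 μg/mL.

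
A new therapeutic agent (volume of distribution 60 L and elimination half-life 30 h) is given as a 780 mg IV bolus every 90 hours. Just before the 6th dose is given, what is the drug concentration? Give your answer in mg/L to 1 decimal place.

f = (1/2)^(τ/t½) = (1/2)^(90/30) ≈ 0.1250.
C₀ = D/Vd = 780/60 ≈ 13.000 mg/L.
Before the 6th dose, 5 doses have been given. Superposition: Cmin = C₀·(f + f² + … + f^5).
≈ 13.000 × (0.1250 + 0.0156 + 0.0020 + 0.0002 + 0.0000) ≈ 13.000 × 0.1428 ≈ 1.856 mg/L.

1.9 mg/L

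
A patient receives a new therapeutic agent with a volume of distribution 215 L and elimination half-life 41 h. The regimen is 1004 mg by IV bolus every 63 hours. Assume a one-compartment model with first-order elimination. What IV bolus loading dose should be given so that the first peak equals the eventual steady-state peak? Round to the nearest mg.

1532 mg

f = (1/2)^(63/41) ≈ 0.344700; accumulation ratio R = 1/(1−f) ≈ 1.52602.
Loading dose to hit Cmax,ss on first dose: D_load = D_maint·R ≈ 1004 × 1.52602 ≈ 1532.12 mg.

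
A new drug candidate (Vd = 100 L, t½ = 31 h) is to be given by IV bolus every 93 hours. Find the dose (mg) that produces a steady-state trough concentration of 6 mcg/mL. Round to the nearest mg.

4200 mg

τ/t½ = 93/31 ≈ 3, so f = (1/2)^(93/31) ≈ 0.125000.
Cmin,ss = (D/Vd)·f/(1−f), so D = Cmin,ss·Vd·(1−f)/f.
D = 6 × 100 × (1−f)/f ≈ 6 × 100 × 7.00000 ≈ 4200.00 mg.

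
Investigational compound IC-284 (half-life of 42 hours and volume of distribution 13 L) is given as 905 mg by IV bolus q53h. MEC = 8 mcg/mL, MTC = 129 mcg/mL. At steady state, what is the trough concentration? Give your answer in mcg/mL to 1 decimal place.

τ/t½ = 53/42 ≈ 1.2619, so fraction remaining f = (1/2)^(53/42) ≈ 0.4170.
At steady state, accumulation factor R = 1/(1 − e^(−kτ)) ≈ 1.7153.
Each bolus raises the concentration by D/Vd = 905/13 ≈ 69.615 mcg/mL.
Cmax,ss = C₀/(1 − f) ≈ 69.615/0.5830 ≈ 119.408 mcg/mL.
Steady-state trough Cmin,ss = Cmax,ss·f ≈ 119.408 × 0.4170 ≈ 49.793 mcg/mL.
Trough 49.8 mcg/mL vs MEC 8 mcg/mL: adequate.

49.8 mcg/mL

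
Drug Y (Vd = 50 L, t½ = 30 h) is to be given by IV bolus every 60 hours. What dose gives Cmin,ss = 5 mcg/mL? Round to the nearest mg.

750 mg

τ/t½ = 60/30 ≈ 2, so f = (1/2)^(60/30) ≈ 0.250000.
Cmin,ss = (D/Vd)·f/(1−f), so D = Cmin,ss·Vd·(1−f)/f.
D = 5 × 50 × (1−f)/f ≈ 5 × 50 × 3.00000 ≈ 750.00 mg.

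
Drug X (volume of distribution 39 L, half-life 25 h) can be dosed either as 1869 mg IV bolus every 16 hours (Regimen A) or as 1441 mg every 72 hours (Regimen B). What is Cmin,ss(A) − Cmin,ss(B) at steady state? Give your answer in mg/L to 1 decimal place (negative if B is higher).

80.0 mg/L

Regimen A: f = (1/2)^(16/25) ≈ 0.6417; Cmin,ss = (1869/39)·f/(1−f) ≈ 85.828 mg/L.
Regimen B: f = (1/2)^(72/25) ≈ 0.1358; Cmin,ss = (1441/39)·f/(1−f) ≈ 5.806 mg/L.
Difference ≈ 85.828 − 5.806 ≈ 80.022 mg/L.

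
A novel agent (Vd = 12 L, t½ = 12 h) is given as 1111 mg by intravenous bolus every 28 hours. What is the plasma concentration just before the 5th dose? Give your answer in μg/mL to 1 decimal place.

f = (1/2)^(τ/t½) = (1/2)^(28/12) ≈ 0.1984.
C₀ = D/Vd = 1111/12 ≈ 92.583 μg/mL.
Before the 5th dose, 4 doses have been given. Superposition: Cmin = C₀·(f + f² + … + f^4).
≈ 92.583 × (0.1984 + 0.0394 + 0.0078 + 0.0015) ≈ 92.583 × 0.2471 ≈ 22.877 μg/mL.

22.9 μg/mL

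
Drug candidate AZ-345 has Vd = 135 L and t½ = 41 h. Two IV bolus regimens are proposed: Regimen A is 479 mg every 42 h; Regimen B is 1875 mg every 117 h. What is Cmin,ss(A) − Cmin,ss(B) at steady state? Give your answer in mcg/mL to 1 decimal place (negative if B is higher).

Regimen A: f = (1/2)^(42/41) ≈ 0.4916; Cmin,ss = (479/135)·f/(1−f) ≈ 3.431 mcg/mL.
Regimen B: f = (1/2)^(117/41) ≈ 0.1383; Cmin,ss = (1875/135)·f/(1−f) ≈ 2.229 mcg/mL.
Difference ≈ 3.431 − 2.229 ≈ 1.202 mcg/mL.

1.2 mcg/mL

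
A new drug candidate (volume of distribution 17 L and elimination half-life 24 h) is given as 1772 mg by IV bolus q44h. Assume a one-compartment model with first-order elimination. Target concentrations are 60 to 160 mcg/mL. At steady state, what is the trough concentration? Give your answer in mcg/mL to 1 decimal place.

Over one 44-h interval, 44/24 ≈ 1.8333 half-lives elapse, leaving f ≈ 0.2806 of each dose.
Accumulation ratio R = 1/(1 − f) ≈ 1/0.7194 ≈ 1.3900.
Each bolus raises the concentration by D/Vd = 1772/17 ≈ 104.235 mcg/mL.
Steady-state peak Cmax,ss = C₀·R ≈ 104.235 × 1.3900 ≈ 144.887 mcg/mL.
Steady-state trough Cmin,ss = Cmax,ss·f ≈ 144.887 × 0.2806 ≈ 40.655 mcg/mL.
Trough 40.7 mcg/mL vs MEC 60 mcg/mL: subtherapeutic.

40.7 mcg/mL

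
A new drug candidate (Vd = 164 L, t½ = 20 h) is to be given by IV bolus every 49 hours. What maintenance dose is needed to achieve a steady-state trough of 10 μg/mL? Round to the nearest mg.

τ/t½ = 49/20 ≈ 2.45, so f = (1/2)^(49/20) ≈ 0.183011.
Cmin,ss = (D/Vd)·f/(1−f), so D = Cmin,ss·Vd·(1−f)/f.
D = 10 × 164 × (1−f)/f ≈ 10 × 164 × 4.46415 ≈ 7321.21 mg.

7321 mg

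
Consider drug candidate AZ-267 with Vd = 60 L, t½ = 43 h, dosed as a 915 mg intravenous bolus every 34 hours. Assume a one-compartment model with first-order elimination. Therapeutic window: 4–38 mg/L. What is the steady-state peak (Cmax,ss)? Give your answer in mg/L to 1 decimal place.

Over one 34-h interval, 34/43 ≈ 0.7907 half-lives elapse, leaving f ≈ 0.5781 of each dose.
Accumulation ratio R = 1/(1 − f) ≈ 1/0.4219 ≈ 2.3702.
Each bolus raises the concentration by D/Vd = 915/60 ≈ 15.250 mg/L.
Steady-state peak Cmax,ss = C₀·R ≈ 15.250 × 2.3702 ≈ 36.146 mg/L.
Peak 36.1 mg/L vs MTC 38 mg/L: below toxic threshold.

36.1 mg/L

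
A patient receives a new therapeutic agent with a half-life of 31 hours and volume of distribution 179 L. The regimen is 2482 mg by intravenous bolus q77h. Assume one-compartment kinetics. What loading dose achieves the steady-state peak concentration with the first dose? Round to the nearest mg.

3022 mg

f = (1/2)^(77/31) ≈ 0.178764; accumulation ratio R = 1/(1−f) ≈ 1.21768.
Loading dose to hit Cmax,ss on first dose: D_load = D_maint·R ≈ 2482 × 1.21768 ≈ 3022.28 mg.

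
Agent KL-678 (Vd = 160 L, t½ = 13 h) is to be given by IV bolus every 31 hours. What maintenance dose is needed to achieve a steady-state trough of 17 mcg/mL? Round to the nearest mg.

τ/t½ = 31/13 ≈ 2.3846, so f = (1/2)^(31/13) ≈ 0.191496.
Cmin,ss = (D/Vd)·f/(1−f), so D = Cmin,ss·Vd·(1−f)/f.
D = 17 × 160 × (1−f)/f ≈ 17 × 160 × 4.22204 ≈ 11483.95 mg.

11484 mg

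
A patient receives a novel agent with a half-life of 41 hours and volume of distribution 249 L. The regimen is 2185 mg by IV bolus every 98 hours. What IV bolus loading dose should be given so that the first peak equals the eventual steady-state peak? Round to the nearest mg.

2700 mg

f = (1/2)^(98/41) ≈ 0.190750; accumulation ratio R = 1/(1−f) ≈ 1.23571.
Loading dose to hit Cmax,ss on first dose: D_load = D_maint·R ≈ 2185 × 1.23571 ≈ 2700.03 mg.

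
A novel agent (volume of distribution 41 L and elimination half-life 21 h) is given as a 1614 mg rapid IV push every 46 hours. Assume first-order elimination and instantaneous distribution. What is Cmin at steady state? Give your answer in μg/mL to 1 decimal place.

Over one 46-h interval, 46/21 ≈ 2.1905 half-lives elapse, leaving f ≈ 0.2191 of each dose.
Accumulation ratio R = 1/(1 − f) ≈ 1/0.7809 ≈ 1.2806.
Each bolus raises the concentration by D/Vd = 1614/41 ≈ 39.366 μg/mL.
Cmax,ss = C₀/(1 − f) ≈ 39.366/0.7809 ≈ 50.411 μg/mL.
One interval later, Cmin,ss = Cmax,ss·e^(−kτ) ≈ 50.411 × 0.2191 ≈ 11.045 μg/mL.

11.0 μg/mL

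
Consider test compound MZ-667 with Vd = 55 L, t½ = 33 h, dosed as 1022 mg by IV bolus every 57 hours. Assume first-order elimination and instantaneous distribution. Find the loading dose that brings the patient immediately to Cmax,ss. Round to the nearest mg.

1464 mg

f = (1/2)^(57/33) ≈ 0.302022; accumulation ratio R = 1/(1−f) ≈ 1.43271.
Loading dose to hit Cmax,ss on first dose: D_load = D_maint·R ≈ 1022 × 1.43271 ≈ 1464.23 mg.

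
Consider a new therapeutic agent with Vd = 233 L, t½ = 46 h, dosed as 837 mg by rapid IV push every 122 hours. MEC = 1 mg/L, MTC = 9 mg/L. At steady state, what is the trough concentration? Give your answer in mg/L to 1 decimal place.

0.7 mg/L

τ/t½ = 122/46 ≈ 2.6522, so fraction remaining f = (1/2)^(122/46) ≈ 0.1591.
Single-dose peak C₀ = D/Vd = 837/233 ≈ 3.592 mg/L.
Steady-state trough Cmin,ss = C₀·f/(1−f) ≈ 3.592 × 0.1591/0.8409 ≈ 0.680 mg/L.
Trough 0.7 mg/L vs MEC 1 mg/L: subtherapeutic.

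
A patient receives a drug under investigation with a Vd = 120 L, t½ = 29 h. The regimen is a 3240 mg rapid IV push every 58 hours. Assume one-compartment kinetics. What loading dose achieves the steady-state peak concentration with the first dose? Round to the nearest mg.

4320 mg

f = (1/2)^(58/29) ≈ 0.250000; accumulation ratio R = 1/(1−f) ≈ 1.33333.
Loading dose to hit Cmax,ss on first dose: D_load = D_maint·R ≈ 3240 × 1.33333 ≈ 4319.99 mg.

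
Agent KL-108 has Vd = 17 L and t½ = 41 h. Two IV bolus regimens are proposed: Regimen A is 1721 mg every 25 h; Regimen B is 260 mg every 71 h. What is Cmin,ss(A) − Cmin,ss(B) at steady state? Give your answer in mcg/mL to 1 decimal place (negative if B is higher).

Regimen A: f = (1/2)^(25/41) ≈ 0.6553; Cmin,ss = (1721/17)·f/(1−f) ≈ 192.456 mcg/mL.
Regimen B: f = (1/2)^(71/41) ≈ 0.3011; Cmin,ss = (260/17)·f/(1−f) ≈ 6.589 mcg/mL.
Difference ≈ 192.456 − 6.589 ≈ 185.867 mcg/mL.

185.9 mcg/mL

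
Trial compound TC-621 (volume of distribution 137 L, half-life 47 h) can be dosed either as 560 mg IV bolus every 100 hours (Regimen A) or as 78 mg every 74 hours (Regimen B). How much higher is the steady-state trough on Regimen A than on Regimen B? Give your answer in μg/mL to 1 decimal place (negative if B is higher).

Regimen A: f = (1/2)^(100/47) ≈ 0.2288; Cmin,ss = (560/137)·f/(1−f) ≈ 1.213 μg/mL.
Regimen B: f = (1/2)^(74/47) ≈ 0.3358; Cmin,ss = (78/137)·f/(1−f) ≈ 0.288 μg/mL.
Difference ≈ 1.213 − 0.288 ≈ 0.925 μg/mL.

0.9 μg/mL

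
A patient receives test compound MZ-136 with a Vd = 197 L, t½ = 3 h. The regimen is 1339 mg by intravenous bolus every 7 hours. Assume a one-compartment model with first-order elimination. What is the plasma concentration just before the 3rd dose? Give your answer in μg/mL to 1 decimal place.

f = (1/2)^(τ/t½) = (1/2)^(7/3) ≈ 0.1984.
C₀ = D/Vd = 1339/197 ≈ 6.797 μg/mL.
Before the 3rd dose, 2 doses have been given. Superposition: Cmin = C₀·(f + f²).
≈ 6.797 × (0.1984 + 0.0394) ≈ 6.797 × 0.2378 ≈ 1.616 μg/mL.

1.6 μg/mL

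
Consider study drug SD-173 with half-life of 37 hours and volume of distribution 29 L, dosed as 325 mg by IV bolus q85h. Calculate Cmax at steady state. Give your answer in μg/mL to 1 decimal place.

Over one 85-h interval, 85/37 ≈ 2.2973 half-lives elapse, leaving f ≈ 0.2034 of each dose.
At steady state, accumulation factor R = 1/(1 − e^(−kτ)) ≈ 1.2553.
Single-dose peak C₀ = D/Vd = 325/29 ≈ 11.207 μg/mL.
Cmax,ss = C₀/(1 − f) ≈ 11.207/0.7966 ≈ 14.069 μg/mL.

14.1 μg/mL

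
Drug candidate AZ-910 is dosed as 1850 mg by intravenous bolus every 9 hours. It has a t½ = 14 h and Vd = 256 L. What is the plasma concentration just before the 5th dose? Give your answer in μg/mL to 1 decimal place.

f = (1/2)^(τ/t½) = (1/2)^(9/14) ≈ 0.6404.
C₀ = D/Vd = 1850/256 ≈ 7.227 μg/mL.
Before the 5th dose, 4 doses have been given. Superposition: Cmin = C₀·(f + f² + … + f^4).
≈ 7.227 × (0.6404 + 0.4101 + 0.2626 + 0.1682) ≈ 7.227 × 1.4813 ≈ 10.705 μg/mL.

10.7 μg/mL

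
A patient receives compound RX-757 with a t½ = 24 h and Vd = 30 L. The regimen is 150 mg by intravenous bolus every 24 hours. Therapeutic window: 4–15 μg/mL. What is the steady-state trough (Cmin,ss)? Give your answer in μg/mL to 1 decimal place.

The dosing interval is 1 half-life, so f = 2^(−1) = 0.5.
Accumulation ratio R = 1/(1 − f) = 1/0.5 = 2/1.
Single-dose peak C₀ = D/Vd = 150/30 = 5 μg/mL.
Steady-state peak Cmax,ss = C₀·R = 5 × 2/1 ≈ 10.000 μg/mL.
Steady-state trough Cmin,ss = Cmax,ss·f ≈ 10.000 × 0.5 ≈ 5.000 μg/mL.
Trough 5.0 μg/mL vs MEC 4 μg/mL: adequate.

5.0 μg/mL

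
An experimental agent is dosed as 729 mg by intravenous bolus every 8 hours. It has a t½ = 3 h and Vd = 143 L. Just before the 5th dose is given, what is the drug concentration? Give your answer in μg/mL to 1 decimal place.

f = (1/2)^(τ/t½) = (1/2)^(8/3) ≈ 0.1575.
C₀ = D/Vd = 729/143 ≈ 5.098 μg/mL.
Before the 5th dose, 4 doses have been given. Superposition: Cmin = C₀·(f + f² + … + f^4).
≈ 5.098 × (0.1575 + 0.0248 + 0.0039 + 0.0006) ≈ 5.098 × 0.1868 ≈ 0.952 μg/mL.

1.0 μg/mL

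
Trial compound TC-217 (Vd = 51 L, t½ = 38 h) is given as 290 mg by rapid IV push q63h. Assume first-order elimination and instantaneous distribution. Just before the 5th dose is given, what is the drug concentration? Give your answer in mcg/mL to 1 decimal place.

f = (1/2)^(τ/t½) = (1/2)^(63/38) ≈ 0.3169.
C₀ = D/Vd = 290/51 ≈ 5.686 mcg/mL.
Before the 5th dose, 4 doses have been given. Superposition: Cmin = C₀·(f + f² + … + f^4).
≈ 5.686 × (0.3169 + 0.1004 + 0.0318 + 0.0101) ≈ 5.686 × 0.4592 ≈ 2.611 mcg/mL.

2.6 mcg/mL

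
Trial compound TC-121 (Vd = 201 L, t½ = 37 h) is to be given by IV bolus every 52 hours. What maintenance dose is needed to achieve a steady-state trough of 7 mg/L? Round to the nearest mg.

τ/t½ = 52/37 ≈ 1.4054, so f = (1/2)^(52/37) ≈ 0.377512.
Cmin,ss = (D/Vd)·f/(1−f), so D = Cmin,ss·Vd·(1−f)/f.
D = 7 × 201 × (1−f)/f ≈ 7 × 201 × 1.64892 ≈ 2320.03 mg.

2320 mg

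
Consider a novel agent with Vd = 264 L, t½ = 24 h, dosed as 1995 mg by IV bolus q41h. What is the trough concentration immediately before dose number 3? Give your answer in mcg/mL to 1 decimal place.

f = (1/2)^(τ/t½) = (1/2)^(41/24) ≈ 0.3060.
C₀ = D/Vd = 1995/264 ≈ 7.557 mcg/mL.
Before the 3rd dose, 2 doses have been given. Superposition: Cmin = C₀·(f + f²).
≈ 7.557 × (0.3060 + 0.0936) ≈ 7.557 × 0.3996 ≈ 3.020 mcg/mL.

3.0 mcg/mL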